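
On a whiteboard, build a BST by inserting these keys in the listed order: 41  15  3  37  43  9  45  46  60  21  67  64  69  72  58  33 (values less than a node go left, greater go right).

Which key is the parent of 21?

37

Resulting structure (node: left, right):
  41: L=15, R=43
  15: L=3, R=37
  3: L=–, R=9
  37: L=21, R=–
  43: L=–, R=45
  9: L=–, R=–
  45: L=–, R=46
  46: L=–, R=60
  60: L=58, R=67
  21: L=–, R=33
  67: L=64, R=69
  64: L=–, R=–
  69: L=–, R=72
  72: L=–, R=–
  58: L=–, R=–
  33: L=–, R=–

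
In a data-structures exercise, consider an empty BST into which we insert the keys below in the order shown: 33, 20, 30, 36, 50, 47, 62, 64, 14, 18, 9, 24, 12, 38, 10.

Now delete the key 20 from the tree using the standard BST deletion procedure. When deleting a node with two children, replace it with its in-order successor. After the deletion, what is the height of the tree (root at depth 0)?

5

33: root
20: left child of 33 (depth 1)
30: right child of 20 (depth 2)
36: right child of 33 (depth 1)
50: right child of 36 (depth 2)
47: left child of 50 (depth 3)
62: right child of 50 (depth 3)
64: right child of 62 (depth 4)
14: left child of 20 (depth 2)
18: right child of 14 (depth 3)
9: left child of 14 (depth 3)
24: left child of 30 (depth 3)
12: right child of 9 (depth 4)
38: left child of 47 (depth 4)
10: left child of 12 (depth 5)

Delete 20 (two children — replace with in-order successor).
After deletion, deepest node is 10 at depth 5.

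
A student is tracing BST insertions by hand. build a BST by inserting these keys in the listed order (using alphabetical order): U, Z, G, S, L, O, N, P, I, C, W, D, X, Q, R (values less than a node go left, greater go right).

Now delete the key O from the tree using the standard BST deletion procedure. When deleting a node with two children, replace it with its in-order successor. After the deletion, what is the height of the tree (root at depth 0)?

6

U: root
Z: right child of U (depth 1)
G: left child of U (depth 1)
S: right child of G (depth 2)
L: left child of S (depth 3)
O: right child of L (depth 4)
N: left child of O (depth 5)
P: right child of O (depth 5)
I: left child of L (depth 4)
C: left child of G (depth 2)
W: left child of Z (depth 2)
D: right child of C (depth 3)
X: right child of W (depth 3)
Q: right child of P (depth 6)
R: right child of Q (depth 7)

Delete O (two children — replace with in-order successor).
After deletion, deepest node is R at depth 6.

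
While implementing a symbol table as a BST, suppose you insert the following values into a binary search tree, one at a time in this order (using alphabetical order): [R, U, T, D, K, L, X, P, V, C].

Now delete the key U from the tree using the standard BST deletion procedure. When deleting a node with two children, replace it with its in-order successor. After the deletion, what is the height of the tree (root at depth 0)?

R: root
U: right child of R (depth 1)
T: left child of U (depth 2)
D: left child of R (depth 1)
K: right child of D (depth 2)
L: right child of K (depth 3)
X: right child of U (depth 2)
P: right child of L (depth 4)
V: left child of X (depth 3)
C: left child of D (depth 2)

Delete U (two children — replace with in-order successor).
After deletion, deepest node is P at depth 4.

4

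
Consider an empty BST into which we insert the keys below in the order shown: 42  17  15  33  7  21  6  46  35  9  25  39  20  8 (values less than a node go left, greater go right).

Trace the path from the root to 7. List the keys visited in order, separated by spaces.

42: root
17: left child of 42 (depth 1)
15: left child of 17 (depth 2)
33: right child of 17 (depth 2)
7: left child of 15 (depth 3)
21: left child of 33 (depth 3)
6: left child of 7 (depth 4)
46: right child of 42 (depth 1)
35: right child of 33 (depth 3)
9: right child of 7 (depth 4)
25: right child of 21 (depth 4)
39: right child of 35 (depth 4)
20: left child of 21 (depth 4)
8: left child of 9 (depth 5)

42 17 15 7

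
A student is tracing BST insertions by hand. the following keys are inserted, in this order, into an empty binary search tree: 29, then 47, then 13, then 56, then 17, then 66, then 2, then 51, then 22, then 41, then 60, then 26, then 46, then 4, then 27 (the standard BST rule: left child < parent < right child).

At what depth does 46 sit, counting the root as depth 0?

29: root
47: right child of 29 (depth 1)
13: left child of 29 (depth 1)
56: right child of 47 (depth 2)
17: right child of 13 (depth 2)
66: right child of 56 (depth 3)
2: left child of 13 (depth 2)
51: left child of 56 (depth 3)
22: right child of 17 (depth 3)
41: left child of 47 (depth 2)
60: left child of 66 (depth 4)
26: right child of 22 (depth 4)
46: right child of 41 (depth 3)
4: right child of 2 (depth 3)
27: right child of 26 (depth 5)

Path to 46: 29 → 47 → 41 → 46, which is 3 edges.

3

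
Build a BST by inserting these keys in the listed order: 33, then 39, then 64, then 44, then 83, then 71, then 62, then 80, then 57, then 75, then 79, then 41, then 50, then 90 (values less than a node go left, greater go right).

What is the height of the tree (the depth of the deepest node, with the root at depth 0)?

7

Resulting structure (node: left, right):
  33: L=–, R=39
  39: L=–, R=64
  64: L=44, R=83
  44: L=41, R=62
  83: L=71, R=90
  71: L=–, R=80
  62: L=57, R=–
  80: L=75, R=–
  57: L=50, R=–
  75: L=–, R=79
  79: L=–, R=–
  41: L=–, R=–
  50: L=–, R=–
  90: L=–, R=–

The deepest node is 79 at depth 7.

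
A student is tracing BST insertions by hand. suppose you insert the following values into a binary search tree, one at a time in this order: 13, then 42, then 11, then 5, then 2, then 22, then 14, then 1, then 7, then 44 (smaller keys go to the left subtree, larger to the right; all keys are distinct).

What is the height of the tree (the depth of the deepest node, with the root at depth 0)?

Insert 13: tree is empty, so 13 becomes the root.
Insert 42: 42 > 13 → go right. Place as right child of 13.
Insert 11: 11 < 13 → go left. Place as left child of 13.
Insert 5: 5 < 13 → go left; 5 < 11 → go left. Place as left child of 11.
Insert 2: 2 < 13 → go left; 2 < 11 → go left; 2 < 5 → go left. Place as left child of 5.
Insert 22: 22 > 13 → go right; 22 < 42 → go left. Place as left child of 42.
Insert 14: 14 > 13 → go right; 14 < 42 → go left; 14 < 22 → go left. Place as left child of 22.
Insert 1: 1 < 13 → go left; 1 < 11 → go left; 1 < 5 → go left; 1 < 2 → go left. Place as left child of 2.
Insert 7: 7 < 13 → go left; 7 < 11 → go left; 7 > 5 → go right. Place as right child of 5.
Insert 44: 44 > 13 → go right; 44 > 42 → go right. Place as right child of 42.

The deepest node is 1 at depth 4.

4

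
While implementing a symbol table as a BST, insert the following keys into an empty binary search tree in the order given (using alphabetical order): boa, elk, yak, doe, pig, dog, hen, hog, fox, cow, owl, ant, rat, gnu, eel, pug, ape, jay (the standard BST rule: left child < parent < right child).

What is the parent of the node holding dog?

Insert boa: tree is empty, so boa becomes the root.
Insert elk: elk > boa → go right. Place as right child of boa.
Insert yak: yak > boa → go right; yak > elk → go right. Place as right child of elk.
Insert doe: doe > boa → go right; doe < elk → go left. Place as left child of elk.
Insert pig: pig > boa → go right; pig > elk → go right; pig < yak → go left. Place as left child of yak.
Insert dog: dog > boa → go right; dog < elk → go left; dog > doe → go right. Place as right child of doe.
Insert hen: hen > boa → go right; hen > elk → go right; hen < yak → go left; hen < pig → go left. Place as left child of pig.
Insert hog: hog > boa → go right; hog > elk → go right; hog < yak → go left; hog < pig → go left; hog > hen → go right. Place as right child of hen.
Insert fox: fox > boa → go right; fox > elk → go right; fox < yak → go left; fox < pig → go left; fox < hen → go left. Place as left child of hen.
Insert cow: cow > boa → go right; cow < elk → go left; cow < doe → go left. Place as left child of doe.
Insert owl: owl > boa → go right; owl > elk → go right; owl < yak → go left; owl < pig → go left; owl > hen → go right; owl > hog → go right. Place as right child of hog.
Insert ant: ant < boa → go left. Place as left child of boa.
Insert rat: rat > boa → go right; rat > elk → go right; rat < yak → go left; rat > pig → go right. Place as right child of pig.
Insert gnu: gnu > boa → go right; gnu > elk → go right; gnu < yak → go left; gnu < pig → go left; gnu < hen → go left; gnu > fox → go right. Place as right child of fox.
Insert eel: eel > boa → go right; eel < elk → go left; eel > doe → go right; eel > dog → go right. Place as right child of dog.
Insert pug: pug > boa → go right; pug > elk → go right; pug < yak → go left; pug > pig → go right; pug < rat → go left. Place as left child of rat.
Insert ape: ape < boa → go left; ape > ant → go right. Place as right child of ant.
Insert jay: jay > boa → go right; jay > elk → go right; jay < yak → go left; jay < pig → go left; jay > hen → go right; jay > hog → go right; jay < owl → go left. Place as left child of owl.

doe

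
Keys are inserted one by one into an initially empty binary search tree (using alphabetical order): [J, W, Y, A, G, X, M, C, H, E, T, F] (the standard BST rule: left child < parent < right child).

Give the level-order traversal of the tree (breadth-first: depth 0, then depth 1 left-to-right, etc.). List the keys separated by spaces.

Resulting structure (node: left, right):
  J: L=A, R=W
  W: L=M, R=Y
  Y: L=X, R=–
  A: L=–, R=G
  G: L=C, R=H
  X: L=–, R=–
  M: L=–, R=T
  C: L=–, R=E
  H: L=–, R=–
  E: L=–, R=F
  T: L=–, R=–
  F: L=–, R=–

J A W G M Y C H T X E F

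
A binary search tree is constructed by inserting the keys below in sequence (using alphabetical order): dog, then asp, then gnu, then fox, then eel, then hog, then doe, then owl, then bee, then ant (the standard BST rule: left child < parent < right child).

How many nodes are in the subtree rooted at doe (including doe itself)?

dog: root
asp: left child of dog (depth 1)
gnu: right child of dog (depth 1)
fox: left child of gnu (depth 2)
eel: left child of fox (depth 3)
hog: right child of gnu (depth 2)
doe: right child of asp (depth 2)
owl: right child of hog (depth 3)
bee: left child of doe (depth 3)
ant: left child of asp (depth 2)

Subtree rooted at doe contains: doe, bee — 2 nodes.

2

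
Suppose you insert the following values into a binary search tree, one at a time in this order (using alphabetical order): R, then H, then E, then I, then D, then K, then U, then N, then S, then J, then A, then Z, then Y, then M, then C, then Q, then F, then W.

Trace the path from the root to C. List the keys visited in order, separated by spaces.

R: root
H: left child of R (depth 1)
E: left child of H (depth 2)
I: right child of H (depth 2)
D: left child of E (depth 3)
K: right child of I (depth 3)
U: right child of R (depth 1)
N: right child of K (depth 4)
S: left child of U (depth 2)
J: left child of K (depth 4)
A: left child of D (depth 4)
Z: right child of U (depth 2)
Y: left child of Z (depth 3)
M: left child of N (depth 5)
C: right child of A (depth 5)
Q: right child of N (depth 5)
F: right child of E (depth 3)
W: left child of Y (depth 4)

R H E D A C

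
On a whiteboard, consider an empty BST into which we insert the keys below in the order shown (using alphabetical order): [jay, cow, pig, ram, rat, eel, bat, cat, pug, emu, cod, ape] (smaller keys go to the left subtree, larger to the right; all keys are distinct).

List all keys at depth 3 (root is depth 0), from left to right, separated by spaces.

jay: root
cow: left child of jay (depth 1)
pig: right child of jay (depth 1)
ram: right child of pig (depth 2)
rat: right child of ram (depth 3)
eel: right child of cow (depth 2)
bat: left child of cow (depth 2)
cat: right child of bat (depth 3)
pug: left child of ram (depth 3)
emu: right child of eel (depth 3)
cod: right child of cat (depth 4)
ape: left child of bat (depth 3)

ape cat emu pug rat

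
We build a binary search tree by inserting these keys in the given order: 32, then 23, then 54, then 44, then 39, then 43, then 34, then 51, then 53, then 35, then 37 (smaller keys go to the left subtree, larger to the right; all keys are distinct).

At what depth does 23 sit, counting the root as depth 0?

1

Resulting structure (node: left, right):
  32: L=23, R=54
  23: L=–, R=–
  54: L=44, R=–
  44: L=39, R=51
  39: L=34, R=43
  43: L=–, R=–
  34: L=–, R=35
  51: L=–, R=53
  53: L=–, R=–
  35: L=–, R=37
  37: L=–, R=–

Path to 23: 32 → 23, which is 1 edge.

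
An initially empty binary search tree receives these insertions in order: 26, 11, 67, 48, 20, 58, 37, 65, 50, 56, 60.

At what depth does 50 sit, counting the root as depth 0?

4

Resulting structure (node: left, right):
  26: L=11, R=67
  11: L=–, R=20
  67: L=48, R=–
  48: L=37, R=58
  20: L=–, R=–
  58: L=50, R=65
  37: L=–, R=–
  65: L=60, R=–
  50: L=–, R=56
  56: L=–, R=–
  60: L=–, R=–

Path to 50: 26 → 67 → 48 → 58 → 50, which is 4 edges.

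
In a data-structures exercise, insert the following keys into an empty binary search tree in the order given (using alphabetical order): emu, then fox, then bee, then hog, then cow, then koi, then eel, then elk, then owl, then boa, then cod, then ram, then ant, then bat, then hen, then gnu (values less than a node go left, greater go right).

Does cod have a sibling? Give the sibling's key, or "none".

none

Insert emu: tree is empty, so emu becomes the root.
Insert fox: fox > emu → go right. Place as right child of emu.
Insert bee: bee < emu → go left. Place as left child of emu.
Insert hog: hog > emu → go right; hog > fox → go right. Place as right child of fox.
Insert cow: cow < emu → go left; cow > bee → go right. Place as right child of bee.
Insert koi: koi > emu → go right; koi > fox → go right; koi > hog → go right. Place as right child of hog.
Insert eel: eel < emu → go left; eel > bee → go right; eel > cow → go right. Place as right child of cow.
Insert elk: elk < emu → go left; elk > bee → go right; elk > cow → go right; elk > eel → go right. Place as right child of eel.
Insert owl: owl > emu → go right; owl > fox → go right; owl > hog → go right; owl > koi → go right. Place as right child of koi.
Insert boa: boa < emu → go left; boa > bee → go right; boa < cow → go left. Place as left child of cow.
Insert cod: cod < emu → go left; cod > bee → go right; cod < cow → go left; cod > boa → go right. Place as right child of boa.
Insert ram: ram > emu → go right; ram > fox → go right; ram > hog → go right; ram > koi → go right; ram > owl → go right. Place as right child of owl.
Insert ant: ant < emu → go left; ant < bee → go left. Place as left child of bee.
Insert bat: bat < emu → go left; bat < bee → go left; bat > ant → go right. Place as right child of ant.
Insert hen: hen > emu → go right; hen > fox → go right; hen < hog → go left. Place as left child of hog.
Insert gnu: gnu > emu → go right; gnu > fox → go right; gnu < hog → go left; gnu < hen → go left. Place as left child of hen.

cod's parent is boa, which has only one child.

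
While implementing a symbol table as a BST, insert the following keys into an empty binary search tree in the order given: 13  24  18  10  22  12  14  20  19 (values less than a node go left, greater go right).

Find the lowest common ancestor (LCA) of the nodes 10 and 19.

Resulting structure (node: left, right):
  13: L=10, R=24
  24: L=18, R=–
  18: L=14, R=22
  10: L=–, R=12
  22: L=20, R=–
  12: L=–, R=–
  14: L=–, R=–
  20: L=19, R=–
  19: L=–, R=–

Path to 10: 13 → 10
Path to 19: 13 → 24 → 18 → 22 → 20 → 19
The paths share a prefix ending at 13, then split left and right.

13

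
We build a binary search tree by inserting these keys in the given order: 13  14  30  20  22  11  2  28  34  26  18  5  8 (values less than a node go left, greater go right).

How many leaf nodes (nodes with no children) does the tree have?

4

Insert 13: tree is empty, so 13 becomes the root.
Insert 14: 14 > 13 → go right. Place as right child of 13.
Insert 30: 30 > 13 → go right; 30 > 14 → go right. Place as right child of 14.
Insert 20: 20 > 13 → go right; 20 > 14 → go right; 20 < 30 → go left. Place as left child of 30.
Insert 22: 22 > 13 → go right; 22 > 14 → go right; 22 < 30 → go left; 22 > 20 → go right. Place as right child of 20.
Insert 11: 11 < 13 → go left. Place as left child of 13.
Insert 2: 2 < 13 → go left; 2 < 11 → go left. Place as left child of 11.
Insert 28: 28 > 13 → go right; 28 > 14 → go right; 28 < 30 → go left; 28 > 20 → go right; 28 > 22 → go right. Place as right child of 22.
Insert 34: 34 > 13 → go right; 34 > 14 → go right; 34 > 30 → go right. Place as right child of 30.
Insert 26: 26 > 13 → go right; 26 > 14 → go right; 26 < 30 → go left; 26 > 20 → go right; 26 > 22 → go right; 26 < 28 → go left. Place as left child of 28.
Insert 18: 18 > 13 → go right; 18 > 14 → go right; 18 < 30 → go left; 18 < 20 → go left. Place as left child of 20.
Insert 5: 5 < 13 → go left; 5 < 11 → go left; 5 > 2 → go right. Place as right child of 2.
Insert 8: 8 < 13 → go left; 8 < 11 → go left; 8 > 2 → go right; 8 > 5 → go right. Place as right child of 5.

Leaves: 8, 18, 26, 34 — 4 in total.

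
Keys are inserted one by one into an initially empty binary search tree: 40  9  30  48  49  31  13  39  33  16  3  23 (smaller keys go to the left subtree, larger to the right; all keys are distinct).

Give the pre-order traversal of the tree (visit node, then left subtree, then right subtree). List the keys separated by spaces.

Insert 40: tree is empty, so 40 becomes the root.
Insert 9: 9 < 40 → go left. Place as left child of 40.
Insert 30: 30 < 40 → go left; 30 > 9 → go right. Place as right child of 9.
Insert 48: 48 > 40 → go right. Place as right child of 40.
Insert 49: 49 > 40 → go right; 49 > 48 → go right. Place as right child of 48.
Insert 31: 31 < 40 → go left; 31 > 9 → go right; 31 > 30 → go right. Place as right child of 30.
Insert 13: 13 < 40 → go left; 13 > 9 → go right; 13 < 30 → go left. Place as left child of 30.
Insert 39: 39 < 40 → go left; 39 > 9 → go right; 39 > 30 → go right; 39 > 31 → go right. Place as right child of 31.
Insert 33: 33 < 40 → go left; 33 > 9 → go right; 33 > 30 → go right; 33 > 31 → go right; 33 < 39 → go left. Place as left child of 39.
Insert 16: 16 < 40 → go left; 16 > 9 → go right; 16 < 30 → go left; 16 > 13 → go right. Place as right child of 13.
Insert 3: 3 < 40 → go left; 3 < 9 → go left. Place as left child of 9.
Insert 23: 23 < 40 → go left; 23 > 9 → go right; 23 < 30 → go left; 23 > 13 → go right; 23 > 16 → go right. Place as right child of 16.

40 9 3 30 13 16 23 31 39 33 48 49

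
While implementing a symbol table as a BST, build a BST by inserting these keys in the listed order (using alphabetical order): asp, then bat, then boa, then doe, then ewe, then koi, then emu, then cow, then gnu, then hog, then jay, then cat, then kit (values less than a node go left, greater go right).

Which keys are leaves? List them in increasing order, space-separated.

cat emu kit

Insert asp: tree is empty, so asp becomes the root.
Insert bat: bat > asp → go right. Place as right child of asp.
Insert boa: boa > asp → go right; boa > bat → go right. Place as right child of bat.
Insert doe: doe > asp → go right; doe > bat → go right; doe > boa → go right. Place as right child of boa.
Insert ewe: ewe > asp → go right; ewe > bat → go right; ewe > boa → go right; ewe > doe → go right. Place as right child of doe.
Insert koi: koi > asp → go right; koi > bat → go right; koi > boa → go right; koi > doe → go right; koi > ewe → go right. Place as right child of ewe.
Insert emu: emu > asp → go right; emu > bat → go right; emu > boa → go right; emu > doe → go right; emu < ewe → go left. Place as left child of ewe.
Insert cow: cow > asp → go right; cow > bat → go right; cow > boa → go right; cow < doe → go left. Place as left child of doe.
Insert gnu: gnu > asp → go right; gnu > bat → go right; gnu > boa → go right; gnu > doe → go right; gnu > ewe → go right; gnu < koi → go left. Place as left child of koi.
Insert hog: hog > asp → go right; hog > bat → go right; hog > boa → go right; hog > doe → go right; hog > ewe → go right; hog < koi → go left; hog > gnu → go right. Place as right child of gnu.
Insert jay: jay > asp → go right; jay > bat → go right; jay > boa → go right; jay > doe → go right; jay > ewe → go right; jay < koi → go left; jay > gnu → go right; jay > hog → go right. Place as right child of hog.
Insert cat: cat > asp → go right; cat > bat → go right; cat > boa → go right; cat < doe → go left; cat < cow → go left. Place as left child of cow.
Insert kit: kit > asp → go right; kit > bat → go right; kit > boa → go right; kit > doe → go right; kit > ewe → go right; kit < koi → go left; kit > gnu → go right; kit > hog → go right; kit > jay → go right. Place as right child of jay.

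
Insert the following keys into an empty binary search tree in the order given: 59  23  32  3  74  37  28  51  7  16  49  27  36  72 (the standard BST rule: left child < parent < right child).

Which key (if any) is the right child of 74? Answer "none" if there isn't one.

none

59: root
23: left child of 59 (depth 1)
32: right child of 23 (depth 2)
3: left child of 23 (depth 2)
74: right child of 59 (depth 1)
37: right child of 32 (depth 3)
28: left child of 32 (depth 3)
51: right child of 37 (depth 4)
7: right child of 3 (depth 3)
16: right child of 7 (depth 4)
49: left child of 51 (depth 5)
27: left child of 28 (depth 4)
36: left child of 37 (depth 4)
72: left child of 74 (depth 2)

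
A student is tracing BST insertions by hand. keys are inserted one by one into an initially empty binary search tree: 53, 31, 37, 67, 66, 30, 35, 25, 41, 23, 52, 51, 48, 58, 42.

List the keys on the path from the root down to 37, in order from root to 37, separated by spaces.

53 31 37

Insert 53: tree is empty, so 53 becomes the root.
Insert 31: 31 < 53 → go left. Place as left child of 53.
Insert 37: 37 < 53 → go left; 37 > 31 → go right. Place as right child of 31.
Insert 67: 67 > 53 → go right. Place as right child of 53.
Insert 66: 66 > 53 → go right; 66 < 67 → go left. Place as left child of 67.
Insert 30: 30 < 53 → go left; 30 < 31 → go left. Place as left child of 31.
Insert 35: 35 < 53 → go left; 35 > 31 → go right; 35 < 37 → go left. Place as left child of 37.
Insert 25: 25 < 53 → go left; 25 < 31 → go left; 25 < 30 → go left. Place as left child of 30.
Insert 41: 41 < 53 → go left; 41 > 31 → go right; 41 > 37 → go right. Place as right child of 37.
Insert 23: 23 < 53 → go left; 23 < 31 → go left; 23 < 30 → go left; 23 < 25 → go left. Place as left child of 25.
Insert 52: 52 < 53 → go left; 52 > 31 → go right; 52 > 37 → go right; 52 > 41 → go right. Place as right child of 41.
Insert 51: 51 < 53 → go left; 51 > 31 → go right; 51 > 37 → go right; 51 > 41 → go right; 51 < 52 → go left. Place as left child of 52.
Insert 48: 48 < 53 → go left; 48 > 31 → go right; 48 > 37 → go right; 48 > 41 → go right; 48 < 52 → go left; 48 < 51 → go left. Place as left child of 51.
Insert 58: 58 > 53 → go right; 58 < 67 → go left; 58 < 66 → go left. Place as left child of 66.
Insert 42: 42 < 53 → go left; 42 > 31 → go right; 42 > 37 → go right; 42 > 41 → go right; 42 < 52 → go left; 42 < 51 → go left; 42 < 48 → go left. Place as left child of 48.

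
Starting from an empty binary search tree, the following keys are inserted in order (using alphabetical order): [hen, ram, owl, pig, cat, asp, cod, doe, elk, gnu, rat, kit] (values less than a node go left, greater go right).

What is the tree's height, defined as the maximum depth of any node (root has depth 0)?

5

Insert hen: tree is empty, so hen becomes the root.
Insert ram: ram > hen → go right. Place as right child of hen.
Insert owl: owl > hen → go right; owl < ram → go left. Place as left child of ram.
Insert pig: pig > hen → go right; pig < ram → go left; pig > owl → go right. Place as right child of owl.
Insert cat: cat < hen → go left. Place as left child of hen.
Insert asp: asp < hen → go left; asp < cat → go left. Place as left child of cat.
Insert cod: cod < hen → go left; cod > cat → go right. Place as right child of cat.
Insert doe: doe < hen → go left; doe > cat → go right; doe > cod → go right. Place as right child of cod.
Insert elk: elk < hen → go left; elk > cat → go right; elk > cod → go right; elk > doe → go right. Place as right child of doe.
Insert gnu: gnu < hen → go left; gnu > cat → go right; gnu > cod → go right; gnu > doe → go right; gnu > elk → go right. Place as right child of elk.
Insert rat: rat > hen → go right; rat > ram → go right. Place as right child of ram.
Insert kit: kit > hen → go right; kit < ram → go left; kit < owl → go left. Place as left child of owl.

The deepest node is gnu at depth 5.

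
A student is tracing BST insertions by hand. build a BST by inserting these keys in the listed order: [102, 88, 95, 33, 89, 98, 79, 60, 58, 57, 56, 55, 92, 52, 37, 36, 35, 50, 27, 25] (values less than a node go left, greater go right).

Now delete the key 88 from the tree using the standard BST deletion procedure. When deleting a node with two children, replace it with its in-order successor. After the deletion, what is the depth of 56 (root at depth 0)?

Resulting structure (node: left, right):
  102: L=88, R=–
  88: L=33, R=95
  95: L=89, R=98
  33: L=27, R=79
  89: L=–, R=92
  98: L=–, R=–
  79: L=60, R=–
  60: L=58, R=–
  58: L=57, R=–
  57: L=56, R=–
  56: L=55, R=–
  55: L=52, R=–
  92: L=–, R=–
  52: L=37, R=–
  37: L=36, R=50
  36: L=35, R=–
  35: L=–, R=–
  50: L=–, R=–
  27: L=25, R=–
  25: L=–, R=–

Delete 88 (two children — replace with in-order successor).
After deletion, path to 56: 102 → 89 → 33 → 79 → 60 → 58 → 57 → 56.

7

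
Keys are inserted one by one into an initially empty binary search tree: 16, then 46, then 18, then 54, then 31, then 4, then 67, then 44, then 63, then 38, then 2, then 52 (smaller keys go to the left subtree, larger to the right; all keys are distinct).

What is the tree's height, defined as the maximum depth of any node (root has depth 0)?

5

Insert 16: tree is empty, so 16 becomes the root.
Insert 46: 46 > 16 → go right. Place as right child of 16.
Insert 18: 18 > 16 → go right; 18 < 46 → go left. Place as left child of 46.
Insert 54: 54 > 16 → go right; 54 > 46 → go right. Place as right child of 46.
Insert 31: 31 > 16 → go right; 31 < 46 → go left; 31 > 18 → go right. Place as right child of 18.
Insert 4: 4 < 16 → go left. Place as left child of 16.
Insert 67: 67 > 16 → go right; 67 > 46 → go right; 67 > 54 → go right. Place as right child of 54.
Insert 44: 44 > 16 → go right; 44 < 46 → go left; 44 > 18 → go right; 44 > 31 → go right. Place as right child of 31.
Insert 63: 63 > 16 → go right; 63 > 46 → go right; 63 > 54 → go right; 63 < 67 → go left. Place as left child of 67.
Insert 38: 38 > 16 → go right; 38 < 46 → go left; 38 > 18 → go right; 38 > 31 → go right; 38 < 44 → go left. Place as left child of 44.
Insert 2: 2 < 16 → go left; 2 < 4 → go left. Place as left child of 4.
Insert 52: 52 > 16 → go right; 52 > 46 → go right; 52 < 54 → go left. Place as left child of 54.

The deepest node is 38 at depth 5.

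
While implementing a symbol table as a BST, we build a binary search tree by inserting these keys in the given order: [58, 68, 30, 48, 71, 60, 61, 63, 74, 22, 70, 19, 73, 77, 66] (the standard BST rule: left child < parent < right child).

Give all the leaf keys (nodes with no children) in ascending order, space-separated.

Insert 58: tree is empty, so 58 becomes the root.
Insert 68: 68 > 58 → go right. Place as right child of 58.
Insert 30: 30 < 58 → go left. Place as left child of 58.
Insert 48: 48 < 58 → go left; 48 > 30 → go right. Place as right child of 30.
Insert 71: 71 > 58 → go right; 71 > 68 → go right. Place as right child of 68.
Insert 60: 60 > 58 → go right; 60 < 68 → go left. Place as left child of 68.
Insert 61: 61 > 58 → go right; 61 < 68 → go left; 61 > 60 → go right. Place as right child of 60.
Insert 63: 63 > 58 → go right; 63 < 68 → go left; 63 > 60 → go right; 63 > 61 → go right. Place as right child of 61.
Insert 74: 74 > 58 → go right; 74 > 68 → go right; 74 > 71 → go right. Place as right child of 71.
Insert 22: 22 < 58 → go left; 22 < 30 → go left. Place as left child of 30.
Insert 70: 70 > 58 → go right; 70 > 68 → go right; 70 < 71 → go left. Place as left child of 71.
Insert 19: 19 < 58 → go left; 19 < 30 → go left; 19 < 22 → go left. Place as left child of 22.
Insert 73: 73 > 58 → go right; 73 > 68 → go right; 73 > 71 → go right; 73 < 74 → go left. Place as left child of 74.
Insert 77: 77 > 58 → go right; 77 > 68 → go right; 77 > 71 → go right; 77 > 74 → go right. Place as right child of 74.
Insert 66: 66 > 58 → go right; 66 < 68 → go left; 66 > 60 → go right; 66 > 61 → go right; 66 > 63 → go right. Place as right child of 63.

19 48 66 70 73 77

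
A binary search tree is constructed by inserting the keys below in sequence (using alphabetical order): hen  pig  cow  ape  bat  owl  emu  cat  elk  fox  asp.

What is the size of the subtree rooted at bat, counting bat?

3

Resulting structure (node: left, right):
  hen: L=cow, R=pig
  pig: L=owl, R=–
  cow: L=ape, R=emu
  ape: L=–, R=bat
  bat: L=asp, R=cat
  owl: L=–, R=–
  emu: L=elk, R=fox
  cat: L=–, R=–
  elk: L=–, R=–
  fox: L=–, R=–
  asp: L=–, R=–

Subtree rooted at bat contains: bat, asp, cat — 3 nodes.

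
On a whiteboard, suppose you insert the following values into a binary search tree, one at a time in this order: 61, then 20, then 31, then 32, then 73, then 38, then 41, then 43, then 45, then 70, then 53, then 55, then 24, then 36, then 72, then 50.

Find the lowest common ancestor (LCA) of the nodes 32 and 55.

32

61: root
20: left child of 61 (depth 1)
31: right child of 20 (depth 2)
32: right child of 31 (depth 3)
73: right child of 61 (depth 1)
38: right child of 32 (depth 4)
41: right child of 38 (depth 5)
43: right child of 41 (depth 6)
45: right child of 43 (depth 7)
70: left child of 73 (depth 2)
53: right child of 45 (depth 8)
55: right child of 53 (depth 9)
24: left child of 31 (depth 3)
36: left child of 38 (depth 5)
72: right child of 70 (depth 3)
50: left child of 53 (depth 9)

Path to 32: 61 → 20 → 31 → 32
Path to 55: 61 → 20 → 31 → 32 → 38 → 41 → 43 → 45 → 53 → 55
32 lies on both paths and is an ancestor of the other node.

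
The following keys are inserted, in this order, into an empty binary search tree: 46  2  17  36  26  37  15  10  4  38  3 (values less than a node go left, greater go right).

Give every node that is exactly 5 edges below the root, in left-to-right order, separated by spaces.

4 38

46: root
2: left child of 46 (depth 1)
17: right child of 2 (depth 2)
36: right child of 17 (depth 3)
26: left child of 36 (depth 4)
37: right child of 36 (depth 4)
15: left child of 17 (depth 3)
10: left child of 15 (depth 4)
4: left child of 10 (depth 5)
38: right child of 37 (depth 5)
3: left child of 4 (depth 6)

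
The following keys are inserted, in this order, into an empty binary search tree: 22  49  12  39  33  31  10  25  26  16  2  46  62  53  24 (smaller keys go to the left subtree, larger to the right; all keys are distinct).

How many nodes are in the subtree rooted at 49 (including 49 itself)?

22: root
49: right child of 22 (depth 1)
12: left child of 22 (depth 1)
39: left child of 49 (depth 2)
33: left child of 39 (depth 3)
31: left child of 33 (depth 4)
10: left child of 12 (depth 2)
25: left child of 31 (depth 5)
26: right child of 25 (depth 6)
16: right child of 12 (depth 2)
2: left child of 10 (depth 3)
46: right child of 39 (depth 3)
62: right child of 49 (depth 2)
53: left child of 62 (depth 3)
24: left child of 25 (depth 6)

Subtree rooted at 49 contains: 49, 39, 33, 31, 25, 24, 26, 46, 62, 53 — 10 nodes.

10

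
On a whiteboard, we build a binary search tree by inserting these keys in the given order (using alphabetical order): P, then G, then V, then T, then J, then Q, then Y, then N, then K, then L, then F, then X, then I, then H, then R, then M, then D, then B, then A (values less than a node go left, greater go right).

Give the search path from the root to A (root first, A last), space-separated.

P: root
G: left child of P (depth 1)
V: right child of P (depth 1)
T: left child of V (depth 2)
J: right child of G (depth 2)
Q: left child of T (depth 3)
Y: right child of V (depth 2)
N: right child of J (depth 3)
K: left child of N (depth 4)
L: right child of K (depth 5)
F: left child of G (depth 2)
X: left child of Y (depth 3)
I: left child of J (depth 3)
H: left child of I (depth 4)
R: right child of Q (depth 4)
M: right child of L (depth 6)
D: left child of F (depth 3)
B: left child of D (depth 4)
A: left child of B (depth 5)

P G F D B A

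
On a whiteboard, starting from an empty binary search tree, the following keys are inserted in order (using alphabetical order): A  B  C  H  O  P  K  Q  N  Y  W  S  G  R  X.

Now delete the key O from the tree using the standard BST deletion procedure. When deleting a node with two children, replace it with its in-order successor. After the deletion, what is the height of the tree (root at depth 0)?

Insert A: tree is empty, so A becomes the root.
Insert B: B > A → go right. Place as right child of A.
Insert C: C > A → go right; C > B → go right. Place as right child of B.
Insert H: H > A → go right; H > B → go right; H > C → go right. Place as right child of C.
Insert O: O > A → go right; O > B → go right; O > C → go right; O > H → go right. Place as right child of H.
Insert P: P > A → go right; P > B → go right; P > C → go right; P > H → go right; P > O → go right. Place as right child of O.
Insert K: K > A → go right; K > B → go right; K > C → go right; K > H → go right; K < O → go left. Place as left child of O.
Insert Q: Q > A → go right; Q > B → go right; Q > C → go right; Q > H → go right; Q > O → go right; Q > P → go right. Place as right child of P.
Insert N: N > A → go right; N > B → go right; N > C → go right; N > H → go right; N < O → go left; N > K → go right. Place as right child of K.
Insert Y: Y > A → go right; Y > B → go right; Y > C → go right; Y > H → go right; Y > O → go right; Y > P → go right; Y > Q → go right. Place as right child of Q.
Insert W: W > A → go right; W > B → go right; W > C → go right; W > H → go right; W > O → go right; W > P → go right; W > Q → go right; W < Y → go left. Place as left child of Y.
Insert S: S > A → go right; S > B → go right; S > C → go right; S > H → go right; S > O → go right; S > P → go right; S > Q → go right; S < Y → go left; S < W → go left. Place as left child of W.
Insert G: G > A → go right; G > B → go right; G > C → go right; G < H → go left. Place as left child of H.
Insert R: R > A → go right; R > B → go right; R > C → go right; R > H → go right; R > O → go right; R > P → go right; R > Q → go right; R < Y → go left; R < W → go left; R < S → go left. Place as left child of S.
Insert X: X > A → go right; X > B → go right; X > C → go right; X > H → go right; X > O → go right; X > P → go right; X > Q → go right; X < Y → go left; X > W → go right. Place as right child of W.

Delete O (two children — replace with in-order successor).
After deletion, deepest node is R at depth 9.

9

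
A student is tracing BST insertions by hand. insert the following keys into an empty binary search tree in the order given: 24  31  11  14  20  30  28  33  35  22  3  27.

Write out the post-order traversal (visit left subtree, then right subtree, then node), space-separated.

3 22 20 14 11 27 28 30 35 33 31 24

24: root
31: right child of 24 (depth 1)
11: left child of 24 (depth 1)
14: right child of 11 (depth 2)
20: right child of 14 (depth 3)
30: left child of 31 (depth 2)
28: left child of 30 (depth 3)
33: right child of 31 (depth 2)
35: right child of 33 (depth 3)
22: right child of 20 (depth 4)
3: left child of 11 (depth 2)
27: left child of 28 (depth 4)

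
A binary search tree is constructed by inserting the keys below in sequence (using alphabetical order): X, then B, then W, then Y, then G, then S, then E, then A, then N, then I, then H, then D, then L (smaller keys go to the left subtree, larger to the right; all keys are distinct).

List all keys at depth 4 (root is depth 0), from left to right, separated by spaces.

X: root
B: left child of X (depth 1)
W: right child of B (depth 2)
Y: right child of X (depth 1)
G: left child of W (depth 3)
S: right child of G (depth 4)
E: left child of G (depth 4)
A: left child of B (depth 2)
N: left child of S (depth 5)
I: left child of N (depth 6)
H: left child of I (depth 7)
D: left child of E (depth 5)
L: right child of I (depth 7)

E S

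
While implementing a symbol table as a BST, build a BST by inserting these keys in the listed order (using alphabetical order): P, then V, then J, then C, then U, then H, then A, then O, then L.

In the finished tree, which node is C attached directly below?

J

Resulting structure (node: left, right):
  P: L=J, R=V
  V: L=U, R=–
  J: L=C, R=O
  C: L=A, R=H
  U: L=–, R=–
  H: L=–, R=–
  A: L=–, R=–
  O: L=L, R=–
  L: L=–, R=–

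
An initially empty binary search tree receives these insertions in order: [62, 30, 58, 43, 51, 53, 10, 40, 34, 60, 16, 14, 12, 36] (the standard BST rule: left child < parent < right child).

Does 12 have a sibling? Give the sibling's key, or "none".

Insert 62: tree is empty, so 62 becomes the root.
Insert 30: 30 < 62 → go left. Place as left child of 62.
Insert 58: 58 < 62 → go left; 58 > 30 → go right. Place as right child of 30.
Insert 43: 43 < 62 → go left; 43 > 30 → go right; 43 < 58 → go left. Place as left child of 58.
Insert 51: 51 < 62 → go left; 51 > 30 → go right; 51 < 58 → go left; 51 > 43 → go right. Place as right child of 43.
Insert 53: 53 < 62 → go left; 53 > 30 → go right; 53 < 58 → go left; 53 > 43 → go right; 53 > 51 → go right. Place as right child of 51.
Insert 10: 10 < 62 → go left; 10 < 30 → go left. Place as left child of 30.
Insert 40: 40 < 62 → go left; 40 > 30 → go right; 40 < 58 → go left; 40 < 43 → go left. Place as left child of 43.
Insert 34: 34 < 62 → go left; 34 > 30 → go right; 34 < 58 → go left; 34 < 43 → go left; 34 < 40 → go left. Place as left child of 40.
Insert 60: 60 < 62 → go left; 60 > 30 → go right; 60 > 58 → go right. Place as right child of 58.
Insert 16: 16 < 62 → go left; 16 < 30 → go left; 16 > 10 → go right. Place as right child of 10.
Insert 14: 14 < 62 → go left; 14 < 30 → go left; 14 > 10 → go right; 14 < 16 → go left. Place as left child of 16.
Insert 12: 12 < 62 → go left; 12 < 30 → go left; 12 > 10 → go right; 12 < 16 → go left; 12 < 14 → go left. Place as left child of 14.
Insert 36: 36 < 62 → go left; 36 > 30 → go right; 36 < 58 → go left; 36 < 43 → go left; 36 < 40 → go left; 36 > 34 → go right. Place as right child of 34.

12's parent is 14, which has only one child.

none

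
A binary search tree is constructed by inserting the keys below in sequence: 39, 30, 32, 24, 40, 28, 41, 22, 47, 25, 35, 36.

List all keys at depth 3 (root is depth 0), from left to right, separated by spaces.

Resulting structure (node: left, right):
  39: L=30, R=40
  30: L=24, R=32
  32: L=–, R=35
  24: L=22, R=28
  40: L=–, R=41
  28: L=25, R=–
  41: L=–, R=47
  22: L=–, R=–
  47: L=–, R=–
  25: L=–, R=–
  35: L=–, R=36
  36: L=–, R=–

22 28 35 47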